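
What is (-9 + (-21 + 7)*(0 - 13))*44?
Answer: 7612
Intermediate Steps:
(-9 + (-21 + 7)*(0 - 13))*44 = (-9 - 14*(-13))*44 = (-9 + 182)*44 = 173*44 = 7612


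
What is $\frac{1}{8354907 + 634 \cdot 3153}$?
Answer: $\frac{1}{10353909} \approx 9.6582 \cdot 10^{-8}$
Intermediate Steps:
$\frac{1}{8354907 + 634 \cdot 3153} = \frac{1}{8354907 + 1999002} = \frac{1}{10353909}$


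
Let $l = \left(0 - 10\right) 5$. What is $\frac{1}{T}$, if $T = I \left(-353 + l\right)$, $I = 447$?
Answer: $- \frac{1}{180141} \approx -5.5512 \cdot 10^{-6}$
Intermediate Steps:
$l = -50$ ($l = \left(-10\right) 5 = -50$)
$T = -180141$ ($T = 447 \left(-353 - 50\right) = 447 \left(-403\right) = -180141$)
$\frac{1}{T} = \frac{1}{-180141} = - \frac{1}{180141}$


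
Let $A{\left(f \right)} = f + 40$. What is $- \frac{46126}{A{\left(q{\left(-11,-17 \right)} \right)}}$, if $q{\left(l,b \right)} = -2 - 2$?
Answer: $- \frac{23063}{18} \approx -1281.3$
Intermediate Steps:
$q{\left(l,b \right)} = -4$ ($q{\left(l,b \right)} = -2 - 2 = -4$)
$A{\left(f \right)} = 40 + f$
$- \frac{46126}{A{\left(q{\left(-11,-17 \right)} \right)}} = - \frac{46126}{40 - 4} = - \frac{46126}{36} = \left(-46126\right) \frac{1}{36} = - \frac{23063}{18}$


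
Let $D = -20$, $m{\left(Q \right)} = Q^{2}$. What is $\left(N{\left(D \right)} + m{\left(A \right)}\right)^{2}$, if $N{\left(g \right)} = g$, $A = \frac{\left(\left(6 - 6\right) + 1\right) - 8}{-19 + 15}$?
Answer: $\frac{73441}{256} \approx 286.88$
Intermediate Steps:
$A = \frac{7}{4}$ ($A = \frac{\left(0 + 1\right) - 8}{-4} = \left(1 - 8\right) \left(- \frac{1}{4}\right) = \left(-7\right) \left(- \frac{1}{4}\right) = \frac{7}{4} \approx 1.75$)
$\left(N{\left(D \right)} + m{\left(A \right)}\right)^{2} = \left(-20 + \left(\frac{7}{4}\right)^{2}\right)^{2} = \left(-20 + \frac{49}{16}\right)^{2} = \left(- \frac{271}{16}\right)^{2} = \frac{73441}{256}$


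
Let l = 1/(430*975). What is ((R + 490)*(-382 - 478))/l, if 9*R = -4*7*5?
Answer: -513189950000/3 ≈ -1.7106e+11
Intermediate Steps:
R = -140/9 (R = (-4*7*5)/9 = (-28*5)/9 = (1/9)*(-140) = -140/9 ≈ -15.556)
l = 1/419250 (l = (1/430)*(1/975) = 1/419250 ≈ 2.3852e-6)
((R + 490)*(-382 - 478))/l = ((-140/9 + 490)*(-382 - 478))/(1/419250) = ((4270/9)*(-860))*419250 = -3672200/9*419250 = -513189950000/3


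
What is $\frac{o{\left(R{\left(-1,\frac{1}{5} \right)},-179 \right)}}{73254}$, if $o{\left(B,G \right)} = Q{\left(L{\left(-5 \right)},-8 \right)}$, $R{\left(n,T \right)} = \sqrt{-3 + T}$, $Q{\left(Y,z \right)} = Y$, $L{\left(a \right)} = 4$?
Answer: $\frac{2}{36627} \approx 5.4605 \cdot 10^{-5}$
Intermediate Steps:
$o{\left(B,G \right)} = 4$
$\frac{o{\left(R{\left(-1,\frac{1}{5} \right)},-179 \right)}}{73254} = \frac{4}{73254} = 4 \cdot \frac{1}{73254} = \frac{2}{36627}$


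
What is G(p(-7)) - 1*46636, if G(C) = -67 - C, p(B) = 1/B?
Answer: -326920/7 ≈ -46703.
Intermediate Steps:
G(p(-7)) - 1*46636 = (-67 - 1/(-7)) - 1*46636 = (-67 - 1*(-⅐)) - 46636 = (-67 + ⅐) - 46636 = -468/7 - 46636 = -326920/7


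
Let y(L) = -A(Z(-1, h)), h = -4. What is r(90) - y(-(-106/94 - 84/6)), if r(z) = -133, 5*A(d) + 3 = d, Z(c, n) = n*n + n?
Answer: -656/5 ≈ -131.20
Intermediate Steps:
Z(c, n) = n + n² (Z(c, n) = n² + n = n + n²)
A(d) = -⅗ + d/5
y(L) = -9/5 (y(L) = -(-⅗ + (-4*(1 - 4))/5) = -(-⅗ + (-4*(-3))/5) = -(-⅗ + (⅕)*12) = -(-⅗ + 12/5) = -1*9/5 = -9/5)
r(90) - y(-(-106/94 - 84/6)) = -133 - 1*(-9/5) = -133 + 9/5 = -656/5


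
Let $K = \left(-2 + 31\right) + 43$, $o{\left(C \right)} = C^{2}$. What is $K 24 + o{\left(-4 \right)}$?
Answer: $1744$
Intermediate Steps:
$K = 72$ ($K = 29 + 43 = 72$)
$K 24 + o{\left(-4 \right)} = 72 \cdot 24 + \left(-4\right)^{2} = 1728 + 16 = 1744$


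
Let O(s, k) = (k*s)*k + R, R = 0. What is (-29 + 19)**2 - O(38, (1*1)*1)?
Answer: 62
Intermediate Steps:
O(s, k) = s*k**2 (O(s, k) = (k*s)*k + 0 = s*k**2 + 0 = s*k**2)
(-29 + 19)**2 - O(38, (1*1)*1) = (-29 + 19)**2 - 38*((1*1)*1)**2 = (-10)**2 - 38*(1*1)**2 = 100 - 38*1**2 = 100 - 38 = 62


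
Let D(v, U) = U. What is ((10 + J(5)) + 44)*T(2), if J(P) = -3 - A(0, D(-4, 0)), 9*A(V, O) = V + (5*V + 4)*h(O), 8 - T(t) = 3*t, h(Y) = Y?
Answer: 102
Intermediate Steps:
T(t) = 8 - 3*t
A(V, O) = V/9 + O*(4 + 5*V)/9 (A(V, O) = (V + (5*V + 4)*O)/9 = (V + (4 + 5*V)*O)/9 = (V + O*(4 + 5*V))/9 = V/9 + O*(4 + 5*V)/9)
J(P) = -3 (J(P) = -3 - ((⅑)*0 + (4/9)*0 + (5/9)*0*0) = -3 - (0 + 0 + 0) = -3 - 1*0 = -3 + 0 = -3)
((10 + J(5)) + 44)*T(2) = ((10 - 3) + 44)*(8 - 3*2) = (7 + 44)*(8 - 6) = 51*2 = 102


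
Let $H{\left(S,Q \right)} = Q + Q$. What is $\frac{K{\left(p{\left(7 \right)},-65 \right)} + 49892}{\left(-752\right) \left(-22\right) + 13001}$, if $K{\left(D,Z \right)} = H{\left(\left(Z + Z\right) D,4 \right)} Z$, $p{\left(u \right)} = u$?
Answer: $\frac{49372}{29545} \approx 1.6711$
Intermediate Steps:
$H{\left(S,Q \right)} = 2 Q$
$K{\left(D,Z \right)} = 8 Z$ ($K{\left(D,Z \right)} = 2 \cdot 4 Z = 8 Z$)
$\frac{K{\left(p{\left(7 \right)},-65 \right)} + 49892}{\left(-752\right) \left(-22\right) + 13001} = \frac{8 \left(-65\right) + 49892}{\left(-752\right) \left(-22\right) + 13001} = \frac{-520 + 49892}{16544 + 13001} = \frac{49372}{29545}$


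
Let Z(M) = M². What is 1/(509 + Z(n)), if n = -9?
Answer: 1/590 ≈ 0.0016949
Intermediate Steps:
1/(509 + Z(n)) = 1/(509 + (-9)²) = 1/(509 + 81) = 1/590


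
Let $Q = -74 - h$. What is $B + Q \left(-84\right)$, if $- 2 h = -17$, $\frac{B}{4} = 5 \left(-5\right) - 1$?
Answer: $6826$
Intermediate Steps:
$B = -104$ ($B = 4 \left(5 \left(-5\right) - 1\right) = 4 \left(-25 - 1\right) = 4 \left(-26\right) = -104$)
$h = \frac{17}{2}$ ($h = \left(- \frac{1}{2}\right) \left(-17\right) = \frac{17}{2} \approx 8.5$)
$Q = - \frac{165}{2}$ ($Q = -74 - \frac{17}{2} = - \frac{165}{2} \approx -82.5$)
$B + Q \left(-84\right) = -104 - -6930 = -104 + 6930 = 6826$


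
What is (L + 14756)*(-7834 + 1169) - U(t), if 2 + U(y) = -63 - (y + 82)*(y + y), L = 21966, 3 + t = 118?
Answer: -244706755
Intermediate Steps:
t = 115 (t = -3 + 118 = 115)
U(y) = -65 - 2*y*(82 + y) (U(y) = -2 + (-63 - (y + 82)*(y + y)) = -2 + (-63 - (82 + y)*2*y) = -2 + (-63 - 2*y*(82 + y)) = -65 - 2*y*(82 + y))
(L + 14756)*(-7834 + 1169) - U(t) = (21966 + 14756)*(-7834 + 1169) - (-65 - 164*115 - 2*115²) = 36722*(-6665) - (-65 - 18860 - 2*13225) = -244752130 - (-65 - 18860 - 26450) = -244752130 - 1*(-45375) = -244752130 + 45375 = -244706755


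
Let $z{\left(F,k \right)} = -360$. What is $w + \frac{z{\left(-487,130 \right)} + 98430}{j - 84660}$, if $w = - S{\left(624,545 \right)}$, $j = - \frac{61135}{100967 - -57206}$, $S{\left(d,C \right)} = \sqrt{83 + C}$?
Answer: $- \frac{3102405222}{2678197463} - 2 \sqrt{157} \approx -26.218$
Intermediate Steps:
$j = - \frac{61135}{158173}$ ($j = - \frac{61135}{100967 + 57206} = - \frac{61135}{158173} \approx -0.38651$)
$w = - 2 \sqrt{157}$ ($w = - \sqrt{83 + 545} = - \sqrt{628} = - 2 \sqrt{157} \approx -25.06$)
$w + \frac{z{\left(-487,130 \right)} + 98430}{j - 84660} = - 2 \sqrt{157} + \frac{-360 + 98430}{- \frac{61135}{158173} - 84660} = - 2 \sqrt{157} + \frac{98070}{- \frac{61135}{158173} - 84660} = - 2 \sqrt{157} + \frac{98070}{- \frac{13390987315}{158173}} = - 2 \sqrt{157} + 98070 \left(- \frac{158173}{13390987315}\right) = - 2 \sqrt{157} - \frac{3102405222}{2678197463} = - \frac{3102405222}{2678197463} - 2 \sqrt{157}$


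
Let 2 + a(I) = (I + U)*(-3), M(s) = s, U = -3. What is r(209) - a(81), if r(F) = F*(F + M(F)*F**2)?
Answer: 1908073678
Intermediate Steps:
a(I) = 7 - 3*I (a(I) = -2 + (I - 3)*(-3) = -2 + (-3 + I)*(-3) = -2 + (9 - 3*I) = 7 - 3*I)
r(F) = F*(F + F**3) (r(F) = F*(F + F*F**2) = F*(F + F**3))
r(209) - a(81) = (209**2 + 209**4) - (7 - 3*81) = (43681 + 1908029761) - (7 - 243) = 1908073442 - 1*(-236) = 1908073442 + 236 = 1908073678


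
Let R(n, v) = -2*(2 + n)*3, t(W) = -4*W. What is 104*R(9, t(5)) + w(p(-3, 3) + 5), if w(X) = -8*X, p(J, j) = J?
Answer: -6880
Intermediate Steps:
R(n, v) = -12 - 6*n (R(n, v) = (-4 - 2*n)*3 = -12 - 6*n)
104*R(9, t(5)) + w(p(-3, 3) + 5) = 104*(-12 - 6*9) - 8*(-3 + 5) = 104*(-12 - 54) - 8*2 = 104*(-66) - 16 = -6864 - 16 = -6880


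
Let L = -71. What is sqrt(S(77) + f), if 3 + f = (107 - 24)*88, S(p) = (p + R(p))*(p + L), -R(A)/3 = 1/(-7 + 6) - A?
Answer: sqrt(9167) ≈ 95.744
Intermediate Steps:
R(A) = 3 + 3*A (R(A) = -3*(1/(-7 + 6) - A) = -3*(1/(-1) - A) = -3*(-1 - A) = 3 + 3*A)
S(p) = (-71 + p)*(3 + 4*p) (S(p) = (p + (3 + 3*p))*(p - 71) = (3 + 4*p)*(-71 + p) = (-71 + p)*(3 + 4*p))
f = 7301 (f = -3 + (107 - 24)*88 = -3 + 83*88 = -3 + 7304 = 7301)
sqrt(S(77) + f) = sqrt((-213 - 281*77 + 4*77**2) + 7301) = sqrt((-213 - 21637 + 4*5929) + 7301) = sqrt((-213 - 21637 + 23716) + 7301) = sqrt(1866 + 7301) = sqrt(9167)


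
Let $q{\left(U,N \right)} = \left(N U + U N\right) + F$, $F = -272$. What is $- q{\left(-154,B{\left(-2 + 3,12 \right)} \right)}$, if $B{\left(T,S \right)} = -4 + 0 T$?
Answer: $-960$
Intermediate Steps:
$B{\left(T,S \right)} = -4$ ($B{\left(T,S \right)} = -4 + 0 = -4$)
$q{\left(U,N \right)} = -272 + 2 N U$ ($q{\left(U,N \right)} = \left(N U + U N\right) - 272 = \left(N U + N U\right) - 272 = 2 N U - 272 = -272 + 2 N U$)
$- q{\left(-154,B{\left(-2 + 3,12 \right)} \right)} = - (-272 + 2 \left(-4\right) \left(-154\right)) = - (-272 + 1232) = \left(-1\right) 960 = -960$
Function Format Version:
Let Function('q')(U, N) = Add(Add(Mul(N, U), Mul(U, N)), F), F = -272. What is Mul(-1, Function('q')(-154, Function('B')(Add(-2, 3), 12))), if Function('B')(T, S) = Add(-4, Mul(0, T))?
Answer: -960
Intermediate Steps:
Function('B')(T, S) = -4 (Function('B')(T, S) = Add(-4, 0) = -4)
Function('q')(U, N) = Add(-272, Mul(2, N, U)) (Function('q')(U, N) = Add(Add(Mul(N, U), Mul(U, N)), -272) = Add(Add(Mul(N, U), Mul(N, U)), -272) = Add(Mul(2, N, U), -272) = Add(-272, Mul(2, N, U)))
Mul(-1, Function('q')(-154, Function('B')(Add(-2, 3), 12))) = Mul(-1, Add(-272, Mul(2, -4, -154))) = Mul(-1, Add(-272, 1232)) = Mul(-1, 960) = -960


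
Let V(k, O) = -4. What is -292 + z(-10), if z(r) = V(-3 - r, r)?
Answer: -296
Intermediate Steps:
z(r) = -4
-292 + z(-10) = -292 - 4 = -296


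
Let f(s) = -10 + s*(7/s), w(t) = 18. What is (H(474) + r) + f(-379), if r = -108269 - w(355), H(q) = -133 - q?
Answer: -108897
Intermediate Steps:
f(s) = -3 (f(s) = -10 + 7 = -3)
r = -108287 (r = -108269 - 1*18 = -108269 - 18 = -108287)
(H(474) + r) + f(-379) = ((-133 - 1*474) - 108287) - 3 = ((-133 - 474) - 108287) - 3 = (-607 - 108287) - 3 = -108894 - 3 = -108897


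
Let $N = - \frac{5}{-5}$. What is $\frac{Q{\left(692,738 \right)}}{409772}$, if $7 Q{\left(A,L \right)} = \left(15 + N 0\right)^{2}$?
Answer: $\frac{225}{2868404} \approx 7.8441 \cdot 10^{-5}$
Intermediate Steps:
$N = 1$ ($N = \left(-5\right) \left(- \frac{1}{5}\right) = 1$)
$Q{\left(A,L \right)} = \frac{225}{7}$ ($Q{\left(A,L \right)} = \frac{\left(15 + 1 \cdot 0\right)^{2}}{7} = \frac{\left(15 + 0\right)^{2}}{7} = \frac{15^{2}}{7} = \frac{1}{7} \cdot 225 = \frac{225}{7}$)
$\frac{Q{\left(692,738 \right)}}{409772} = \frac{225}{7 \cdot 409772} = \frac{225}{7} \cdot \frac{1}{409772} = \frac{225}{2868404}$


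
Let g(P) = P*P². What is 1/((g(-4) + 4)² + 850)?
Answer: 1/4450 ≈ 0.00022472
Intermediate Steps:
g(P) = P³
1/((g(-4) + 4)² + 850) = 1/(((-4)³ + 4)² + 850) = 1/((-64 + 4)² + 850) = 1/((-60)² + 850) = 1/(3600 + 850) = 1/4450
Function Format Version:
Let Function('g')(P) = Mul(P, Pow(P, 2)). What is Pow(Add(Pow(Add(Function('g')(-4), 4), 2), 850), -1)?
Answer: Rational(1, 4450) ≈ 0.00022472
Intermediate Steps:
Function('g')(P) = Pow(P, 3)
Pow(Add(Pow(Add(Function('g')(-4), 4), 2), 850), -1) = Pow(Add(Pow(Add(Pow(-4, 3), 4), 2), 850), -1) = Pow(Add(Pow(Add(-64, 4), 2), 850), -1) = Pow(Add(Pow(-60, 2), 850), -1) = Pow(Add(3600, 850), -1) = Pow(4450, -1) = Rational(1, 4450)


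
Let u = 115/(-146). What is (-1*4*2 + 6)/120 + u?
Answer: -3523/4380 ≈ -0.80434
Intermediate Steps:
u = -115/146 (u = 115*(-1/146) = -115/146 ≈ -0.78767)
(-1*4*2 + 6)/120 + u = (-1*4*2 + 6)/120 - 115/146 = (-4*2 + 6)/120 - 115/146 = (-8 + 6)/120 - 115/146 = (1/120)*(-2) - 115/146 = -1/60 - 115/146 = -3523/4380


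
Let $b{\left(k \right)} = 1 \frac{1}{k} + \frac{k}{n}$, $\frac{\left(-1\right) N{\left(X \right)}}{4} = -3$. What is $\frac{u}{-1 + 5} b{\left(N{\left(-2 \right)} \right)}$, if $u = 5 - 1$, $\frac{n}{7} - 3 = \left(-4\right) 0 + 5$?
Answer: $\frac{25}{84} \approx 0.29762$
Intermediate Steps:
$N{\left(X \right)} = 12$ ($N{\left(X \right)} = \left(-4\right) \left(-3\right) = 12$)
$n = 56$ ($n = 21 + 7 \left(\left(-4\right) 0 + 5\right) = 21 + 7 \left(0 + 5\right) = 21 + 7 \cdot 5 = 21 + 35 = 56$)
$u = 4$ ($u = 5 - 1 = 4$)
$b{\left(k \right)} = \frac{1}{k} + \frac{k}{56}$ ($b{\left(k \right)} = 1 \frac{1}{k} + \frac{k}{56} = \frac{1}{k} + k \frac{1}{56} = \frac{1}{k} + \frac{k}{56}$)
$\frac{u}{-1 + 5} b{\left(N{\left(-2 \right)} \right)} = \frac{4}{-1 + 5} \left(\frac{1}{12} + \frac{1}{56} \cdot 12\right) = \frac{4}{4} \left(\frac{1}{12} + \frac{3}{14}\right) = 4 \cdot \frac{1}{4} \cdot \frac{25}{84} = 1 \cdot \frac{25}{84} = \frac{25}{84}$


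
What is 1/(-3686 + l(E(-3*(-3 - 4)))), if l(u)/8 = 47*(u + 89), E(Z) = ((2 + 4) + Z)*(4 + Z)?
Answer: 1/283578 ≈ 3.5264e-6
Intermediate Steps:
E(Z) = (4 + Z)*(6 + Z) (E(Z) = (6 + Z)*(4 + Z) = (4 + Z)*(6 + Z))
l(u) = 33464 + 376*u (l(u) = 8*(47*(u + 89)) = 8*(47*(89 + u)) = 8*(4183 + 47*u) = 33464 + 376*u)
1/(-3686 + l(E(-3*(-3 - 4)))) = 1/(-3686 + (33464 + 376*(24 + (-3*(-3 - 4))² + 10*(-3*(-3 - 4))))) = 1/(-3686 + (33464 + 376*(24 + (-3*(-7))² + 10*(-3*(-7))))) = 1/(-3686 + (33464 + 376*(24 + 21² + 10*21))) = 1/(-3686 + (33464 + 376*(24 + 441 + 210))) = 1/(-3686 + (33464 + 376*675)) = 1/(-3686 + (33464 + 253800)) = 1/(-3686 + 287264) = 1/283578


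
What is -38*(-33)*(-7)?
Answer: -8778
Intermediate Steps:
-38*(-33)*(-7) = 1254*(-7) = -8778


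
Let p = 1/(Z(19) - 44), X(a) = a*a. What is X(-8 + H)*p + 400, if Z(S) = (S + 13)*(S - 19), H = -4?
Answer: 4364/11 ≈ 396.73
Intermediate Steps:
X(a) = a²
Z(S) = (-19 + S)*(13 + S) (Z(S) = (13 + S)*(-19 + S) = (-19 + S)*(13 + S))
p = -1/44 (p = 1/((-247 + 19² - 6*19) - 44) = 1/((-247 + 361 - 114) - 44) = 1/(0 - 44) = 1/(-44) = -1/44 ≈ -0.022727)
X(-8 + H)*p + 400 = (-8 - 4)²*(-1/44) + 400 = (-12)²*(-1/44) + 400 = 144*(-1/44) + 400 = -36/11 + 400 = 4364/11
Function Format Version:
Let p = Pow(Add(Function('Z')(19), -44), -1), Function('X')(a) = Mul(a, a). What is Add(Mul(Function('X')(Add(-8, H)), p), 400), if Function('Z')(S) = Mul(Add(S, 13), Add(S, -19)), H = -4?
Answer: Rational(4364, 11) ≈ 396.73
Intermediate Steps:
Function('X')(a) = Pow(a, 2)
Function('Z')(S) = Mul(Add(-19, S), Add(13, S)) (Function('Z')(S) = Mul(Add(13, S), Add(-19, S)) = Mul(Add(-19, S), Add(13, S)))
p = Rational(-1, 44) (p = Pow(Add(Add(-247, Pow(19, 2), Mul(-6, 19)), -44), -1) = Pow(Add(Add(-247, 361, -114), -44), -1) = Pow(Add(0, -44), -1) = Pow(-44, -1) = Rational(-1, 44) ≈ -0.022727)
Add(Mul(Function('X')(Add(-8, H)), p), 400) = Add(Mul(Pow(Add(-8, -4), 2), Rational(-1, 44)), 400) = Add(Mul(Pow(-12, 2), Rational(-1, 44)), 400) = Add(Mul(144, Rational(-1, 44)), 400) = Add(Rational(-36, 11), 400) = Rational(4364, 11)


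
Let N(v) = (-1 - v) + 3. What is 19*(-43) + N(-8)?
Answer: -807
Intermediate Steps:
N(v) = 2 - v
19*(-43) + N(-8) = 19*(-43) + (2 - 1*(-8)) = -817 + (2 + 8) = -817 + 10 = -807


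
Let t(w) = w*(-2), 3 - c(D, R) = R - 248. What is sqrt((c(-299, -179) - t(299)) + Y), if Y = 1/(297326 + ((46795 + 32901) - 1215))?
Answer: sqrt(145185366859779)/375807 ≈ 32.062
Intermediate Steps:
c(D, R) = 251 - R (c(D, R) = 3 - (R - 248) = 3 - (-248 + R) = 3 + (248 - R) = 251 - R)
Y = 1/375807 (Y = 1/(297326 + (79696 - 1215)) = 1/(297326 + 78481) = 1/375807 ≈ 2.6609e-6)
t(w) = -2*w
sqrt((c(-299, -179) - t(299)) + Y) = sqrt(((251 - 1*(-179)) - (-2)*299) + 1/375807) = sqrt(((251 + 179) - 1*(-598)) + 1/375807) = sqrt((430 + 598) + 1/375807) = sqrt(1028 + 1/375807) = sqrt(386329597/375807) = sqrt(145185366859779)/375807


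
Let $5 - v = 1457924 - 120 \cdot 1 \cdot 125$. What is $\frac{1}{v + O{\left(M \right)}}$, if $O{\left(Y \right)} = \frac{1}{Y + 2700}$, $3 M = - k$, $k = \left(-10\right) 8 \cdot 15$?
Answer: $- \frac{3100}{4473048899} \approx -6.9304 \cdot 10^{-7}$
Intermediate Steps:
$k = -1200$ ($k = \left(-80\right) 15 = -1200$)
$M = 400$ ($M = \frac{\left(-1\right) \left(-1200\right)}{3} = \frac{1}{3} \cdot 1200 = 400$)
$O{\left(Y \right)} = \frac{1}{2700 + Y}$
$v = -1442919$ ($v = 5 - \left(1457924 - 120 \cdot 1 \cdot 125\right) = 5 - \left(1457924 - 120 \cdot 125\right) = 5 - \left(1457924 - 15000\right) = 5 - 1442924 = -1442919$)
$\frac{1}{v + O{\left(M \right)}} = \frac{1}{-1442919 + \frac{1}{2700 + 400}} = \frac{1}{-1442919 + \frac{1}{3100}} = \frac{1}{- \frac{4473048899}{3100}} = - \frac{3100}{4473048899}$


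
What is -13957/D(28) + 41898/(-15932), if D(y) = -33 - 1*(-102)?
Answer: -112626943/549654 ≈ -204.91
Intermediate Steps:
D(y) = 69 (D(y) = -33 + 102 = 69)
-13957/D(28) + 41898/(-15932) = -13957/69 + 41898/(-15932) = -13957*1/69 + 41898*(-1/15932) = -13957/69 - 20949/7966 = -112626943/549654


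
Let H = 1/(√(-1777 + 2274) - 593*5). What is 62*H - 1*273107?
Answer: -1200404767863/4395364 - 31*√497/4395364 ≈ -2.7311e+5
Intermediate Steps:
H = 1/(-2965 + √497) (H = 1/(√497 - 2965) = 1/(-2965 + √497) ≈ -0.00033982)
62*H - 1*273107 = 62*(-2965/8790728 - √497/8790728) - 1*273107 = (-91915/4395364 - 31*√497/4395364) - 273107 = -1200404767863/4395364 - 31*√497/4395364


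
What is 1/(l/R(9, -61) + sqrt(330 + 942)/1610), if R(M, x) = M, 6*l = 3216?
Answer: 1563036300/93087482321 - 65205*sqrt(318)/186174964642 ≈ 0.016785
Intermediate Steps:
l = 536 (l = (1/6)*3216 = 536)
1/(l/R(9, -61) + sqrt(330 + 942)/1610) = 1/(536/9 + sqrt(330 + 942)/1610) = 1/(536*(1/9) + sqrt(1272)*(1/1610)) = 1/(536/9 + (2*sqrt(318))*(1/1610)) = 1/(536/9 + sqrt(318)/805)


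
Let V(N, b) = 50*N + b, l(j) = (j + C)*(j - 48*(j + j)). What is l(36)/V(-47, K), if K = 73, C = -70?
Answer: -12920/253 ≈ -51.067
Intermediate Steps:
l(j) = -95*j*(-70 + j) (l(j) = (j - 70)*(j - 48*(j + j)) = (-70 + j)*(j - 96*j) = (-70 + j)*(-95*j) = -95*j*(-70 + j))
V(N, b) = b + 50*N
l(36)/V(-47, K) = (95*36*(70 - 1*36))/(73 + 50*(-47)) = (95*36*(70 - 36))/(73 - 2350) = (95*36*34)/(-2277) = 116280*(-1/2277) = -12920/253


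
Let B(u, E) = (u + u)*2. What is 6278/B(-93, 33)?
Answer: -3139/186 ≈ -16.876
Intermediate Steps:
B(u, E) = 4*u (B(u, E) = (2*u)*2 = 4*u)
6278/B(-93, 33) = 6278/((4*(-93))) = 6278/(-372) = 6278*(-1/372) = -3139/186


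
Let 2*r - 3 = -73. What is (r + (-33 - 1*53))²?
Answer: 14641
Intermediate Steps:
r = -35 (r = 3/2 + (½)*(-73) = 3/2 - 73/2 = -35)
(r + (-33 - 1*53))² = (-35 + (-33 - 1*53))² = (-35 + (-33 - 53))² = (-35 - 86)² = (-121)² = 14641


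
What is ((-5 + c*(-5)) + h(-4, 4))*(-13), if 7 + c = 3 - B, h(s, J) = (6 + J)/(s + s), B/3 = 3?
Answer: -3055/4 ≈ -763.75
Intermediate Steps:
B = 9 (B = 3*3 = 9)
h(s, J) = (6 + J)/(2*s) (h(s, J) = (6 + J)/((2*s)) = (6 + J)*(1/(2*s)) = (6 + J)/(2*s))
c = -13 (c = -7 + (3 - 1*9) = -7 + (3 - 9) = -7 - 6 = -13)
((-5 + c*(-5)) + h(-4, 4))*(-13) = ((-5 - 13*(-5)) + (1/2)*(6 + 4)/(-4))*(-13) = ((-5 + 65) + (1/2)*(-1/4)*10)*(-13) = (60 - 5/4)*(-13) = (235/4)*(-13) = -3055/4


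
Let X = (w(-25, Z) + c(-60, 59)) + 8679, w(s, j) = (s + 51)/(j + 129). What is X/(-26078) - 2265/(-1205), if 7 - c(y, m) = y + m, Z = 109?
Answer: 578324570/373945481 ≈ 1.5465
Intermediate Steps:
c(y, m) = 7 - m - y (c(y, m) = 7 - (y + m) = 7 - (m + y) = 7 + (-m - y) = 7 - m - y)
w(s, j) = (51 + s)/(129 + j)
X = 1033766/119 (X = ((51 - 25)/(129 + 109) + (7 - 1*59 - 1*(-60))) + 8679 = (26/238 + (7 - 59 + 60)) + 8679 = ((1/238)*26 + 8) + 8679 = (13/119 + 8) + 8679 = 965/119 + 8679 = 1033766/119 ≈ 8687.1)
X/(-26078) - 2265/(-1205) = (1033766/119)/(-26078) - 2265/(-1205) = (1033766/119)*(-1/26078) - 2265*(-1/1205) = -516883/1551641 + 453/241 = 578324570/373945481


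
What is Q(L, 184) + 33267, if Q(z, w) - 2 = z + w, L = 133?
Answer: 33586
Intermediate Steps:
Q(z, w) = 2 + w + z (Q(z, w) = 2 + (z + w) = 2 + (w + z) = 2 + w + z)
Q(L, 184) + 33267 = (2 + 184 + 133) + 33267 = 319 + 33267 = 33586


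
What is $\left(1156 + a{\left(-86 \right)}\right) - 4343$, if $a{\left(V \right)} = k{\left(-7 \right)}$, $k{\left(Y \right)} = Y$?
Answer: $-3194$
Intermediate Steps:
$a{\left(V \right)} = -7$
$\left(1156 + a{\left(-86 \right)}\right) - 4343 = \left(1156 - 7\right) - 4343 = 1149 - 4343 = -3194$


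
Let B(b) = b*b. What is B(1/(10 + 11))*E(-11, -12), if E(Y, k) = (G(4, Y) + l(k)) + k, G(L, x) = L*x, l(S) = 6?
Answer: -50/441 ≈ -0.11338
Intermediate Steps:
B(b) = b²
E(Y, k) = 6 + k + 4*Y (E(Y, k) = (4*Y + 6) + k = (6 + 4*Y) + k = 6 + k + 4*Y)
B(1/(10 + 11))*E(-11, -12) = (1/(10 + 11))²*(6 - 12 + 4*(-11)) = (1/21)²*(6 - 12 - 44) = (1/21)²*(-50) = (1/441)*(-50) = -50/441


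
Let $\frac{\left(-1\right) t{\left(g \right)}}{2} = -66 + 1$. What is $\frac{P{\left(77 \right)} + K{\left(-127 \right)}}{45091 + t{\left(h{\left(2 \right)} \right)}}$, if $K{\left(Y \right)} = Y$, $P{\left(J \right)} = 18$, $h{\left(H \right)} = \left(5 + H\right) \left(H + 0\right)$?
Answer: $- \frac{109}{45221} \approx -0.0024104$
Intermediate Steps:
$h{\left(H \right)} = H \left(5 + H\right)$ ($h{\left(H \right)} = \left(5 + H\right) H = H \left(5 + H\right)$)
$t{\left(g \right)} = 130$ ($t{\left(g \right)} = - 2 \left(-66 + 1\right) = \left(-2\right) \left(-65\right) = 130$)
$\frac{P{\left(77 \right)} + K{\left(-127 \right)}}{45091 + t{\left(h{\left(2 \right)} \right)}} = \frac{18 - 127}{45091 + 130} = - \frac{109}{45221}$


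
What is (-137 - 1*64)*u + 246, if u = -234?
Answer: 47280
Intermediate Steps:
(-137 - 1*64)*u + 246 = (-137 - 1*64)*(-234) + 246 = (-137 - 64)*(-234) + 246 = -201*(-234) + 246 = 47034 + 246 = 47280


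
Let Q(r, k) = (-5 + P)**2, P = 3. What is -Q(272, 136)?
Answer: -4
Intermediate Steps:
Q(r, k) = 4 (Q(r, k) = (-5 + 3)**2 = (-2)**2 = 4)
-Q(272, 136) = -1*4 = -4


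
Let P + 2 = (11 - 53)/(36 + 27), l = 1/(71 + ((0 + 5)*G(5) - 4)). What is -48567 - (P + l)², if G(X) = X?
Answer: -3700177081/76176 ≈ -48574.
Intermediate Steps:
l = 1/92 (l = 1/(71 + ((0 + 5)*5 - 4)) = 1/(71 + (5*5 - 4)) = 1/(71 + (25 - 4)) = 1/(71 + 21) = 1/92 ≈ 0.010870)
P = -8/3 (P = -2 + (11 - 53)/(36 + 27) = -2 - 42/63 = -2 - 42*1/63 = -2 - ⅔ = -8/3 ≈ -2.6667)
-48567 - (P + l)² = -48567 - (-8/3 + 1/92)² = -48567 - (-733/276)² = -48567 - 1*537289/76176 = -48567 - 537289/76176 = -3700177081/76176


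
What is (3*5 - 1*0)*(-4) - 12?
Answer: -72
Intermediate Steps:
(3*5 - 1*0)*(-4) - 12 = (15 + 0)*(-4) - 12 = 15*(-4) - 12 = -60 - 12 = -72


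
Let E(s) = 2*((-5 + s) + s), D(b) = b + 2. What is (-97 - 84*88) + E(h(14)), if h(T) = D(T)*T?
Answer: -6603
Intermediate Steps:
D(b) = 2 + b
h(T) = T*(2 + T) (h(T) = (2 + T)*T = T*(2 + T))
E(s) = -10 + 4*s (E(s) = 2*(-5 + 2*s) = -10 + 4*s)
(-97 - 84*88) + E(h(14)) = (-97 - 84*88) + (-10 + 4*(14*(2 + 14))) = (-97 - 7392) + (-10 + 4*(14*16)) = -7489 + (-10 + 4*224) = -7489 + (-10 + 896) = -7489 + 886 = -6603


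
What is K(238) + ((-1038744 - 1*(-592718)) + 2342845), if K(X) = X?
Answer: 1897057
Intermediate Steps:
K(238) + ((-1038744 - 1*(-592718)) + 2342845) = 238 + ((-1038744 - 1*(-592718)) + 2342845) = 238 + ((-1038744 + 592718) + 2342845) = 238 + (-446026 + 2342845) = 238 + 1896819 = 1897057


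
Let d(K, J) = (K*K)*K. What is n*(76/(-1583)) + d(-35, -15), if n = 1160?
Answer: -67959285/1583 ≈ -42931.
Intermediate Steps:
d(K, J) = K³ (d(K, J) = K²*K = K³)
n*(76/(-1583)) + d(-35, -15) = 1160*(76/(-1583)) + (-35)³ = 1160*(76*(-1/1583)) - 42875 = 1160*(-76/1583) - 42875 = -88160/1583 - 42875 = -67959285/1583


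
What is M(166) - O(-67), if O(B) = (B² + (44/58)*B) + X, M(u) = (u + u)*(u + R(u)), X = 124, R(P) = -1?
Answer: 1456317/29 ≈ 50218.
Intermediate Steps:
M(u) = 2*u*(-1 + u) (M(u) = (u + u)*(u - 1) = (2*u)*(-1 + u) = 2*u*(-1 + u))
O(B) = 124 + B² + 22*B/29 (O(B) = (B² + (44/58)*B) + 124 = (B² + (44*(1/58))*B) + 124 = (B² + 22*B/29) + 124 = 124 + B² + 22*B/29)
M(166) - O(-67) = 2*166*(-1 + 166) - (124 + (-67)² + (22/29)*(-67)) = 2*166*165 - (124 + 4489 - 1474/29) = 54780 - 1*132303/29 = 54780 - 132303/29 = 1456317/29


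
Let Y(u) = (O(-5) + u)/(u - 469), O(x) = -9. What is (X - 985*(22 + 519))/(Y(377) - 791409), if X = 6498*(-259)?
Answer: 2215867/791413 ≈ 2.7999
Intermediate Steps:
X = -1682982
Y(u) = (-9 + u)/(-469 + u) (Y(u) = (-9 + u)/(u - 469) = (-9 + u)/(-469 + u))
(X - 985*(22 + 519))/(Y(377) - 791409) = (-1682982 - 985*(22 + 519))/((-9 + 377)/(-469 + 377) - 791409) = (-1682982 - 985*541)/(368/(-92) - 791409) = (-1682982 - 532885)/(-1/92*368 - 791409) = -2215867/(-4 - 791409) = -2215867/(-791413) = -2215867*(-1/791413) = 2215867/791413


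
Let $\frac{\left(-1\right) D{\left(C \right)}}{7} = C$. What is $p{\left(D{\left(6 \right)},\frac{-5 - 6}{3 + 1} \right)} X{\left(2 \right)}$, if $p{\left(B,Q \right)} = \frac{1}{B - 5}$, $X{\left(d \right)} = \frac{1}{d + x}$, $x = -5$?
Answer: $\frac{1}{141} \approx 0.0070922$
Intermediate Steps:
$D{\left(C \right)} = - 7 C$
$X{\left(d \right)} = \frac{1}{-5 + d}$ ($X{\left(d \right)} = \frac{1}{d - 5} = \frac{1}{-5 + d}$)
$p{\left(B,Q \right)} = \frac{1}{-5 + B}$
$p{\left(D{\left(6 \right)},\frac{-5 - 6}{3 + 1} \right)} X{\left(2 \right)} = \frac{1}{\left(-5 - 42\right) \left(-5 + 2\right)} = \frac{1}{\left(-5 - 42\right) \left(-3\right)} = \frac{1}{-47} \left(- \frac{1}{3}\right) = \left(- \frac{1}{47}\right) \left(- \frac{1}{3}\right) = \frac{1}{141}$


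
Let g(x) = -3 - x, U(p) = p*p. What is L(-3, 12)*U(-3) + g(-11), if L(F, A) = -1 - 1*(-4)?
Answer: 35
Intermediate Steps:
L(F, A) = 3 (L(F, A) = -1 + 4 = 3)
U(p) = p**2
L(-3, 12)*U(-3) + g(-11) = 3*(-3)**2 + (-3 - 1*(-11)) = 3*9 + (-3 + 11) = 27 + 8 = 35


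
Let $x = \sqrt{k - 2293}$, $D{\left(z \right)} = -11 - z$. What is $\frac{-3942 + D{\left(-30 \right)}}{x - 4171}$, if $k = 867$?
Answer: $\frac{16362833}{17398667} + \frac{3923 i \sqrt{1426}}{17398667} \approx 0.94046 + 0.0085146 i$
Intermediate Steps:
$x = i \sqrt{1426}$ ($x = \sqrt{867 - 2293} = \sqrt{-1426} = i \sqrt{1426} \approx 37.762 i$)
$\frac{-3942 + D{\left(-30 \right)}}{x - 4171} = \frac{-3942 - -19}{i \sqrt{1426} - 4171} = \frac{-3942 + \left(-11 + 30\right)}{-4171 + i \sqrt{1426}} = \frac{-3942 + 19}{-4171 + i \sqrt{1426}} = - \frac{3923}{-4171 + i \sqrt{1426}}$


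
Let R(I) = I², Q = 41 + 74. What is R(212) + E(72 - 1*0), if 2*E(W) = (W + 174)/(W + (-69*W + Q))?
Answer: 214877141/4781 ≈ 44944.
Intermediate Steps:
Q = 115
E(W) = (174 + W)/(2*(115 - 68*W)) (E(W) = ((W + 174)/(W + (-69*W + 115)))/2 = ((174 + W)/(W + (115 - 69*W)))/2 = ((174 + W)/(115 - 68*W))/2 = (174 + W)/(2*(115 - 68*W)))
R(212) + E(72 - 1*0) = 212² + (-174 - (72 - 1*0))/(2*(-115 + 68*(72 - 1*0))) = 44944 + (-174 - (72 + 0))/(2*(-115 + 68*(72 + 0))) = 44944 + (-174 - 1*72)/(2*(-115 + 68*72)) = 44944 + (-174 - 72)/(2*(-115 + 4896)) = 44944 + (½)*(-246)/4781 = 44944 + (½)*(1/4781)*(-246) = 44944 - 123/4781 = 214877141/4781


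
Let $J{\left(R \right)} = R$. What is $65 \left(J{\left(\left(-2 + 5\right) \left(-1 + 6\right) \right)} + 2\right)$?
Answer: $1105$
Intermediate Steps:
$65 \left(J{\left(\left(-2 + 5\right) \left(-1 + 6\right) \right)} + 2\right) = 65 \left(\left(-2 + 5\right) \left(-1 + 6\right) + 2\right) = 65 \left(3 \cdot 5 + 2\right) = 65 \left(15 + 2\right) = 65 \cdot 17 = 1105$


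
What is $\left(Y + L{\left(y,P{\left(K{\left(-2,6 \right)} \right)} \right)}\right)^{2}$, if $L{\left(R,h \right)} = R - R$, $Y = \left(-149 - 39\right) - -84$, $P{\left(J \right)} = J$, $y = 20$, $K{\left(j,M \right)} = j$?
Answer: $10816$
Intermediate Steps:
$Y = -104$ ($Y = -188 + 84 = -104$)
$L{\left(R,h \right)} = 0$
$\left(Y + L{\left(y,P{\left(K{\left(-2,6 \right)} \right)} \right)}\right)^{2} = \left(-104 + 0\right)^{2} = \left(-104\right)^{2} = 10816$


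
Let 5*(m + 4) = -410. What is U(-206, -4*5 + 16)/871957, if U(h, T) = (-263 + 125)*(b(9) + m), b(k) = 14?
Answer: 9936/871957 ≈ 0.011395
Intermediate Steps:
m = -86 (m = -4 + (⅕)*(-410) = -4 - 82 = -86)
U(h, T) = 9936 (U(h, T) = (-263 + 125)*(14 - 86) = -138*(-72) = 9936)
U(-206, -4*5 + 16)/871957 = 9936/871957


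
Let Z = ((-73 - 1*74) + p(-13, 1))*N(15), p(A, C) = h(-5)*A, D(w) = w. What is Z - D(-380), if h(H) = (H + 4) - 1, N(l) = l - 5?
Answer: -830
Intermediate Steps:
N(l) = -5 + l
h(H) = 3 + H (h(H) = (4 + H) - 1 = 3 + H)
p(A, C) = -2*A (p(A, C) = (3 - 5)*A = -2*A)
Z = -1210 (Z = ((-73 - 1*74) - 2*(-13))*(-5 + 15) = ((-73 - 74) + 26)*10 = (-147 + 26)*10 = -121*10 = -1210)
Z - D(-380) = -1210 - 1*(-380) = -1210 + 380 = -830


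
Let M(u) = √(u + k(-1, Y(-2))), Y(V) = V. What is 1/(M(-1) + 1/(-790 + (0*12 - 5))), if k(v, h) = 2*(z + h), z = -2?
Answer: -795/5688226 - 1896075*I/5688226 ≈ -0.00013976 - 0.33333*I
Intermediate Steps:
k(v, h) = -4 + 2*h (k(v, h) = 2*(-2 + h) = -4 + 2*h)
M(u) = √(-8 + u) (M(u) = √(u + (-4 + 2*(-2))) = √(u + (-4 - 4)) = √(u - 8) = √(-8 + u))
1/(M(-1) + 1/(-790 + (0*12 - 5))) = 1/(√(-8 - 1) + 1/(-790 + (0*12 - 5))) = 1/(√(-9) + 1/(-790 + (0 - 5))) = 1/(3*I + 1/(-790 - 5)) = 1/(3*I + 1/(-795)) = 1/(3*I - 1/795) = 1/(-1/795 + 3*I) = 632025*(-1/795 - 3*I)/5688226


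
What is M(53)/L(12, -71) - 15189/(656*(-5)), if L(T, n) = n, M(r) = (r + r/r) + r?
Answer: 727459/232880 ≈ 3.1237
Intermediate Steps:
M(r) = 1 + 2*r (M(r) = (r + 1) + r = (1 + r) + r = 1 + 2*r)
M(53)/L(12, -71) - 15189/(656*(-5)) = (1 + 2*53)/(-71) - 15189/(656*(-5)) = (1 + 106)*(-1/71) - 15189/(-3280) = 107*(-1/71) - 15189*(-1/3280) = -107/71 + 15189/3280 = 727459/232880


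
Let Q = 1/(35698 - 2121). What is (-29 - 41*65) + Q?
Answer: -90456437/33577 ≈ -2694.0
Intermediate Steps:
Q = 1/33577 ≈ 2.9782e-5
(-29 - 41*65) + Q = (-29 - 41*65) + 1/33577 = (-29 - 2665) + 1/33577 = -2694 + 1/33577 = -90456437/33577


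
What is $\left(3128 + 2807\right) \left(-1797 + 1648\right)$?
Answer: $-884315$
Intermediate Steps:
$\left(3128 + 2807\right) \left(-1797 + 1648\right) = 5935 \left(-149\right) = -884315$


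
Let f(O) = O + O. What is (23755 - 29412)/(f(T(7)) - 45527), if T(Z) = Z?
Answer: 5657/45513 ≈ 0.12429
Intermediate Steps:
f(O) = 2*O
(23755 - 29412)/(f(T(7)) - 45527) = (23755 - 29412)/(2*7 - 45527) = -5657/(14 - 45527) = -5657/(-45513) = -5657*(-1/45513) = 5657/45513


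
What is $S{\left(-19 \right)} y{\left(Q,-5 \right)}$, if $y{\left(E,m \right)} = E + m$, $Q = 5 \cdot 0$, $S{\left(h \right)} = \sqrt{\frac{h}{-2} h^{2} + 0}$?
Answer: $- \frac{95 \sqrt{38}}{2} \approx -292.81$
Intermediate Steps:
$S{\left(h \right)} = \frac{\sqrt{2} \sqrt{- h^{3}}}{2}$ ($S{\left(h \right)} = \sqrt{h \left(- \frac{1}{2}\right) h^{2} + 0} = \sqrt{- \frac{h}{2} h^{2} + 0} = \sqrt{- \frac{h^{3}}{2} + 0} = \sqrt{- \frac{h^{3}}{2}} = \frac{\sqrt{2} \sqrt{- h^{3}}}{2}$)
$Q = 0$
$S{\left(-19 \right)} y{\left(Q,-5 \right)} = \frac{\sqrt{2} \sqrt{- \left(-19\right)^{3}}}{2} \left(0 - 5\right) = \frac{\sqrt{2} \sqrt{\left(-1\right) \left(-6859\right)}}{2} \left(-5\right) = \frac{\sqrt{2} \sqrt{6859}}{2} \left(-5\right) = \frac{\sqrt{2} \cdot 19 \sqrt{19}}{2} \left(-5\right) = \frac{19 \sqrt{38}}{2} \left(-5\right) = - \frac{95 \sqrt{38}}{2}$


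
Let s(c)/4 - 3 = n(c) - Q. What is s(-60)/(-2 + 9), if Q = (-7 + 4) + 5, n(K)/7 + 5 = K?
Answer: -1816/7 ≈ -259.43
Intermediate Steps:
n(K) = -35 + 7*K
Q = 2 (Q = -3 + 5 = 2)
s(c) = -136 + 28*c (s(c) = 12 + 4*((-35 + 7*c) - 1*2) = 12 + 4*((-35 + 7*c) - 2) = 12 + 4*(-37 + 7*c) = 12 + (-148 + 28*c) = -136 + 28*c)
s(-60)/(-2 + 9) = (-136 + 28*(-60))/(-2 + 9) = (-136 - 1680)/7 = -1816*⅐ = -1816/7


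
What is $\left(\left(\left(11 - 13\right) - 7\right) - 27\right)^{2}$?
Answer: $1296$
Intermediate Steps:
$\left(\left(\left(11 - 13\right) - 7\right) - 27\right)^{2} = \left(\left(-2 - 7\right) - 27\right)^{2} = \left(-9 - 27\right)^{2} = \left(-36\right)^{2} = 1296$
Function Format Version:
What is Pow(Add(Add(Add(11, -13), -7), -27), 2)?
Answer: 1296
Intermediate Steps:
Pow(Add(Add(Add(11, -13), -7), -27), 2) = Pow(Add(Add(-2, -7), -27), 2) = Pow(Add(-9, -27), 2) = Pow(-36, 2) = 1296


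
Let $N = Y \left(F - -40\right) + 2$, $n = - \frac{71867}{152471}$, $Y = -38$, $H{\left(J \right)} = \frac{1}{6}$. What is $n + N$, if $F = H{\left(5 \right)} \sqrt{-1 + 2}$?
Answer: $- \frac{697465484}{457413} \approx -1524.8$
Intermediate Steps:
$H{\left(J \right)} = \frac{1}{6}$
$F = \frac{1}{6}$ ($F = \frac{\sqrt{-1 + 2}}{6} = \frac{\sqrt{1}}{6} = \frac{1}{6} \cdot 1 = \frac{1}{6} \approx 0.16667$)
$n = - \frac{71867}{152471}$ ($n = \left(-71867\right) \frac{1}{152471} = - \frac{71867}{152471} \approx -0.47135$)
$N = - \frac{4573}{3}$ ($N = - 38 \left(\frac{1}{6} - -40\right) + 2 = - 38 \left(\frac{1}{6} + 40\right) + 2 = \left(-38\right) \frac{241}{6} + 2 = - \frac{4579}{3} + 2 = - \frac{4573}{3} \approx -1524.3$)
$n + N = - \frac{71867}{152471} - \frac{4573}{3} = - \frac{697465484}{457413}$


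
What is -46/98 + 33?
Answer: 1594/49 ≈ 32.531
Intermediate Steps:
-46/98 + 33 = (1/98)*(-46) + 33 = -23/49 + 33 = 1594/49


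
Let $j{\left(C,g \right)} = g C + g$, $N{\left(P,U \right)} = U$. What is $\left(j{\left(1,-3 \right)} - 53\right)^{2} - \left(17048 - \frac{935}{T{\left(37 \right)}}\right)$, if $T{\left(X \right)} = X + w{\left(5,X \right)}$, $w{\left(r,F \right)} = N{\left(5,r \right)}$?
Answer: $- \frac{568879}{42} \approx -13545.0$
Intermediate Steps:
$w{\left(r,F \right)} = r$
$T{\left(X \right)} = 5 + X$ ($T{\left(X \right)} = X + 5 = 5 + X$)
$j{\left(C,g \right)} = g + C g$ ($j{\left(C,g \right)} = C g + g = g + C g$)
$\left(j{\left(1,-3 \right)} - 53\right)^{2} - \left(17048 - \frac{935}{T{\left(37 \right)}}\right) = \left(- 3 \left(1 + 1\right) - 53\right)^{2} - \left(17048 - \frac{935}{5 + 37}\right) = \left(\left(-3\right) 2 - 53\right)^{2} - \left(17048 - \frac{935}{42}\right) = \left(-6 - 53\right)^{2} + \left(-17048 + 935 \cdot \frac{1}{42}\right) = \left(-59\right)^{2} + \left(-17048 + \frac{935}{42}\right) = 3481 - \frac{715081}{42} = - \frac{568879}{42}$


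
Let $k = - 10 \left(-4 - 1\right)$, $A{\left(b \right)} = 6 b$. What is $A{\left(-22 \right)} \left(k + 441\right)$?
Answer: $-64812$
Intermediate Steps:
$k = 50$ ($k = \left(-10\right) \left(-5\right) = 50$)
$A{\left(-22 \right)} \left(k + 441\right) = 6 \left(-22\right) \left(50 + 441\right) = \left(-132\right) 491 = -64812$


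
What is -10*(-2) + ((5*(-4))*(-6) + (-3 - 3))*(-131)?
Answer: -14914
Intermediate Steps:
-10*(-2) + ((5*(-4))*(-6) + (-3 - 3))*(-131) = 20 + (-20*(-6) - 6)*(-131) = 20 + (120 - 6)*(-131) = 20 + 114*(-131) = 20 - 14934 = -14914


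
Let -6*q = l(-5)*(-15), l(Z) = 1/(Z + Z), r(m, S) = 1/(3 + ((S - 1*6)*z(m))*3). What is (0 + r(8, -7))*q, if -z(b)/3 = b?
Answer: -1/3756 ≈ -0.00026624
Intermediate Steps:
z(b) = -3*b
r(m, S) = 1/(3 - 9*m*(-6 + S)) (r(m, S) = 1/(3 + ((S - 1*6)*(-3*m))*3) = 1/(3 + ((S - 6)*(-3*m))*3) = 1/(3 + ((-6 + S)*(-3*m))*3) = 1/(3 - 3*m*(-6 + S)*3) = 1/(3 - 9*m*(-6 + S)))
l(Z) = 1/(2*Z)
q = -¼ (q = -(½)/(-5)*(-15)/6 = -(½)*(-⅕)*(-15)/6 = -(-1)*(-15)/60 = -⅙*3/2 = -¼ ≈ -0.25000)
(0 + r(8, -7))*q = (0 + 1/(3*(1 + 18*8 - 3*(-7)*8)))*(-¼) = (0 + 1/(3*(1 + 144 + 168)))*(-¼) = (0 + (⅓)/313)*(-¼) = (0 + (⅓)*(1/313))*(-¼) = (0 + 1/939)*(-¼) = (1/939)*(-¼) = -1/3756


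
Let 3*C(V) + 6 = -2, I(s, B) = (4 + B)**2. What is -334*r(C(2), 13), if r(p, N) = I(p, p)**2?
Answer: -85504/81 ≈ -1055.6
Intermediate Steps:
C(V) = -8/3 (C(V) = -2 + (1/3)*(-2) = -2 - 2/3 = -8/3)
r(p, N) = (4 + p)**4 (r(p, N) = ((4 + p)**2)**2 = (4 + p)**4)
-334*r(C(2), 13) = -334*(4 - 8/3)**4 = -334*(4/3)**4 = -334*256/81 = -85504/81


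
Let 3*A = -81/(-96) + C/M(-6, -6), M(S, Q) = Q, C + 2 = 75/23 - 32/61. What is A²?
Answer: 9431323225/163267716096 ≈ 0.057766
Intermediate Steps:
C = 1033/1403 (C = -2 + (75/23 - 32/61) = -2 + 3839/1403 = 1033/1403 ≈ 0.73628)
A = 97115/404064 (A = (-81/(-96) + (1033/1403)/(-6))/3 = (-81*(-1/96) + (1033/1403)*(-⅙))/3 = (27/32 - 1033/8418)/3 = (⅓)*(97115/134688) = 97115/404064 ≈ 0.24035)
A² = (97115/404064)² = 9431323225/163267716096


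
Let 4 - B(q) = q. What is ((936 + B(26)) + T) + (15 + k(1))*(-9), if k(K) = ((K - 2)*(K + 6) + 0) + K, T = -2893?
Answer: -2060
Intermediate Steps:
B(q) = 4 - q
k(K) = K + (-2 + K)*(6 + K) (k(K) = ((-2 + K)*(6 + K) + 0) + K = (-2 + K)*(6 + K) + K = K + (-2 + K)*(6 + K))
((936 + B(26)) + T) + (15 + k(1))*(-9) = ((936 + (4 - 1*26)) - 2893) + (15 + (-12 + 1² + 5*1))*(-9) = ((936 + (4 - 26)) - 2893) + (15 + (-12 + 1 + 5))*(-9) = ((936 - 22) - 2893) + (15 - 6)*(-9) = (914 - 2893) + 9*(-9) = -1979 - 81 = -2060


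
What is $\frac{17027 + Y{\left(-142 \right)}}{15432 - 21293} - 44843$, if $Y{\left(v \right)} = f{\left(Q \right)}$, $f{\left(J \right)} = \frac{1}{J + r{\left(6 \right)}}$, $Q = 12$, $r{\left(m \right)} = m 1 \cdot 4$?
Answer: $- \frac{9462306601}{210996} \approx -44846.0$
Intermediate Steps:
$r{\left(m \right)} = 4 m$ ($r{\left(m \right)} = m 4 = 4 m$)
$f{\left(J \right)} = \frac{1}{24 + J}$ ($f{\left(J \right)} = \frac{1}{J + 4 \cdot 6} = \frac{1}{J + 24} = \frac{1}{24 + J}$)
$Y{\left(v \right)} = \frac{1}{36}$ ($Y{\left(v \right)} = \frac{1}{24 + 12} = \frac{1}{36}$)
$\frac{17027 + Y{\left(-142 \right)}}{15432 - 21293} - 44843 = \frac{17027 + \frac{1}{36}}{15432 - 21293} - 44843 = \frac{612973}{36 \left(-5861\right)} - 44843 = \frac{612973}{36} \left(- \frac{1}{5861}\right) - 44843 = - \frac{612973}{210996} - 44843 = - \frac{9462306601}{210996}$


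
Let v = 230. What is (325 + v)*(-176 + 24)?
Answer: -84360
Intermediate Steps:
(325 + v)*(-176 + 24) = (325 + 230)*(-176 + 24) = 555*(-152) = -84360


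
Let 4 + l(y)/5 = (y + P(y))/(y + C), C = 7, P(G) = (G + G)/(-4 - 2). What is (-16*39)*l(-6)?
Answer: 24960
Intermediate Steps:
P(G) = -G/3 (P(G) = (2*G)/(-6) = (2*G)*(-1/6) = -G/3)
l(y) = -20 + 10*y/(3*(7 + y)) (l(y) = -20 + 5*((y - y/3)/(y + 7)) = -20 + 5*((2*y/3)/(7 + y)) = -20 + 5*(2*y/(3*(7 + y))) = -20 + 10*y/(3*(7 + y)))
(-16*39)*l(-6) = (-16*39)*(10*(-42 - 5*(-6))/(3*(7 - 6))) = -2080*(-42 + 30)/1 = -2080*(-12) = -624*(-40) = 24960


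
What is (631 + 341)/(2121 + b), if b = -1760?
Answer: 972/361 ≈ 2.6925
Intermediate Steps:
(631 + 341)/(2121 + b) = (631 + 341)/(2121 - 1760) = 972/361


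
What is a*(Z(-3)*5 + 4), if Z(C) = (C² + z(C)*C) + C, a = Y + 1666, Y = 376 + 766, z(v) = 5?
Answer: -115128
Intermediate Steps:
Y = 1142
a = 2808 (a = 1142 + 1666 = 2808)
Z(C) = C² + 6*C (Z(C) = (C² + 5*C) + C = C² + 6*C)
a*(Z(-3)*5 + 4) = 2808*(-3*(6 - 3)*5 + 4) = 2808*(-3*3*5 + 4) = 2808*(-9*5 + 4) = 2808*(-45 + 4) = 2808*(-41) = -115128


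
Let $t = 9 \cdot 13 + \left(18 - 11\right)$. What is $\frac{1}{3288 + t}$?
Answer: $\frac{1}{3412} \approx 0.00029308$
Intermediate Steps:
$t = 124$ ($t = 117 + \left(18 - 11\right) = 117 + 7 = 124$)
$\frac{1}{3288 + t} = \frac{1}{3288 + 124} = \frac{1}{3412}$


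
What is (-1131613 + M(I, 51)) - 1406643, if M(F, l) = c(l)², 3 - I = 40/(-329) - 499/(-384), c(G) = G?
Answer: -2535655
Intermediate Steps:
I = 230197/126336 (I = 3 - (40/(-329) - 499/(-384)) = 3 - (40*(-1/329) - 499*(-1/384)) = 3 - (-40/329 + 499/384) = 3 - 1*148811/126336 = 3 - 148811/126336 = 230197/126336 ≈ 1.8221)
M(F, l) = l²
(-1131613 + M(I, 51)) - 1406643 = (-1131613 + 51²) - 1406643 = (-1131613 + 2601) - 1406643 = -1129012 - 1406643 = -2535655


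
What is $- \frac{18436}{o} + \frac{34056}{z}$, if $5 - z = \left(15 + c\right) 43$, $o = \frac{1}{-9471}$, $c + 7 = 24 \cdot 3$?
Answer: $\frac{199925411268}{1145} \approx 1.7461 \cdot 10^{8}$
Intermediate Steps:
$c = 65$ ($c = -7 + 24 \cdot 3 = -7 + 72 = 65$)
$o = - \frac{1}{9471} \approx -0.00010559$
$z = -3435$ ($z = 5 - \left(15 + 65\right) 43 = 5 - 80 \cdot 43 = 5 - 3440 = -3435$)
$- \frac{18436}{o} + \frac{34056}{z} = - \frac{18436}{- \frac{1}{9471}} + \frac{34056}{-3435} = \left(-18436\right) \left(-9471\right) + 34056 \left(- \frac{1}{3435}\right) = 174607356 - \frac{11352}{1145} = \frac{199925411268}{1145}$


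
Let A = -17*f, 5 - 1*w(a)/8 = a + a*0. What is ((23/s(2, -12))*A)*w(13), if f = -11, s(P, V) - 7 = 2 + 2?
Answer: -25024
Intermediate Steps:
s(P, V) = 11 (s(P, V) = 7 + (2 + 2) = 7 + 4 = 11)
w(a) = 40 - 8*a (w(a) = 40 - 8*(a + a*0) = 40 - 8*(a + 0) = 40 - 8*a)
A = 187 (A = -17*(-11) = 187)
((23/s(2, -12))*A)*w(13) = ((23/11)*187)*(40 - 8*13) = ((23*(1/11))*187)*(40 - 104) = ((23/11)*187)*(-64) = 391*(-64) = -25024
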